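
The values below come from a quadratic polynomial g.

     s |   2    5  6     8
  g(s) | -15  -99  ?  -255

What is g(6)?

-143

The 3 known points determine the degree-2 polynomial uniquely.
Write g(s) = as^2 + bs + c. Substituting each data point gives a linear system:
  4a + 2b + c = -15
  25a + 5b + c = -99
  64a + 8b + c = -255
Solving the system yields a = -4, b = 0, c = 1.
So g(s) = -4s^2 + 1.
Then g(6) = -143.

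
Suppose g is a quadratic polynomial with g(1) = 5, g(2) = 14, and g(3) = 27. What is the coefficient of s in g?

Write g(s) = as^2 + bs + c. Substituting each data point gives a linear system:
  a + b + c = 5
  4a + 2b + c = 14
  9a + 3b + c = 27
Solving the system yields a = 2, b = 3, c = 0.
So g(s) = 2s² + 3s.
The coefficient of s is 3.

3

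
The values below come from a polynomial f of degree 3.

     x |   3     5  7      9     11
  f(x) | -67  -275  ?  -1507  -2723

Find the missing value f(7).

The 4 known points determine the degree-3 polynomial uniquely.
Write f(x) = ax^3 + bx^2 + cx + d. Substituting each data point gives a linear system:
  27a + 9b + 3c + d = -67
  125a + 25b + 5c + d = -275
  729a + 81b + 9c + d = -1507
  1331a + 121b + 11c + d = -2723
Solving the system yields a = -2, b = 0, c = -6, d = 5.
So f(x) = -2x^3 - 6x + 5.
Then f(7) = -723.

-723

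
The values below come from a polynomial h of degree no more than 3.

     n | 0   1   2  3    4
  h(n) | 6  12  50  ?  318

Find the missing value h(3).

144

On equispaced nodes a degree-3 polynomial has vanishing fourth forward difference, so
  h(0) - 4·h(1) + 6·h(2) - 4·h(3) + h(4) = 0.
Substituting the known values and solving for h(3):
  -4·h(3) = -576
  h(3) = 144.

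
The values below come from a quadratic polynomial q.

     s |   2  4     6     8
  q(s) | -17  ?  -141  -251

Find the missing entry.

-63

The 3 known points determine the degree-2 polynomial uniquely.
Write q(s) = as^2 + bs + c. Substituting each data point gives a linear system:
  4a + 2b + c = -17
  36a + 6b + c = -141
  64a + 8b + c = -251
Solving the system yields a = -4, b = 1, c = -3.
So q(s) = -4s^2 + s - 3.
Then q(4) = -63.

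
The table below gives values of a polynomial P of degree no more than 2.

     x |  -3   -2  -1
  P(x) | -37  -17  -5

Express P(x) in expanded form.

Write P(x) = ax^2 + bx + c. Substituting each data point gives a linear system:
  9a - 3b + c = -37
  4a - 2b + c = -17
  a - b + c = -5
Solving the system yields a = -4, b = 0, c = -1.
So P(x) = -4x^2 - 1.
Check: P(-1) = -5. ✓

P(x) = -4x^2 - 1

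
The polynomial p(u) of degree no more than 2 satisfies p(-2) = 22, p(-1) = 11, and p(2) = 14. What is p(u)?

p(u) = 3u^2 - 2u + 6

Write p(u) = au^2 + bu + c. Substituting each data point gives a linear system:
  4a - 2b + c = 22
  a - b + c = 11
  4a + 2b + c = 14
Solving the system yields a = 3, b = -2, c = 6.
So p(u) = 3u^2 - 2u + 6.
Check: p(2) = 14. ✓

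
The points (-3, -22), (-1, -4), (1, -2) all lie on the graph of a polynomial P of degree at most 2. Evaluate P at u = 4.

-29

Using the Lagrange interpolation formula with nodes -3, -1, 1:
  L_0(u) = (u + 1)(u - 1) / 8
  L_1(u) = (u + 3)(u - 1) / -4
  L_2(u) = (u + 3)(u + 1) / 8
Then P(u) = -22·L_0(u) - 4·L_1(u) - 2·L_2(u).
Expanding and collecting terms gives P(u) = -2u^2 + u - 1.
Evaluating at u = 4: P(4) = -29.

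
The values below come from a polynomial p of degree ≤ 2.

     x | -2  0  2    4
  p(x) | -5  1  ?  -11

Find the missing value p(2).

-1

The 3 known points determine the degree-2 polynomial uniquely.
Write p(x) = ax^2 + bx + c. Substituting each data point gives a linear system:
  4a - 2b + c = -5
  c = 1
  16a + 4b + c = -11
Solving the system yields a = -1, b = 1, c = 1.
So p(x) = -x^2 + x + 1.
Then p(2) = -1.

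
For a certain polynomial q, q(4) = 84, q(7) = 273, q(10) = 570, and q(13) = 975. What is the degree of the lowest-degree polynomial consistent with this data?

2

Forward differences of the values at u = 4, 7, 10, 13:
  q  : 84  273  570  975
  Δ  : 189  297  405
  Δ^2: 108  108
  Δ^3: 0
The second differences are constant (108) and nonzero, while all higher differences vanish, so the minimal degree is 2.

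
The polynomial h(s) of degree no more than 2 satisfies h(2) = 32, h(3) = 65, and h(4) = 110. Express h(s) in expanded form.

h(s) = 6s^2 + 3s + 2

Using the Lagrange interpolation formula with nodes 2, 3, 4:
  L_0(s) = (s - 3)(s - 4) / 2
  L_1(s) = (s - 2)(s - 4) / -1
  L_2(s) = (s - 2)(s - 3) / 2
Then h(s) = 32·L_0(s) + 65·L_1(s) + 110·L_2(s).
Expanding and collecting terms gives h(s) = 6s^2 + 3s + 2.
Check: h(3) = 65. ✓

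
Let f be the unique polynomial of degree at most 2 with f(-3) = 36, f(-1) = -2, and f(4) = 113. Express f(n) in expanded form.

Write f(n) = an^2 + bn + c. Substituting each data point gives a linear system:
  9a - 3b + c = 36
  a - b + c = -2
  16a + 4b + c = 113
Solving the system yields a = 6, b = 5, c = -3.
So f(n) = 6n² + 5n - 3.
Check: f(4) = 113. ✓

f(n) = 6n^2 + 5n - 3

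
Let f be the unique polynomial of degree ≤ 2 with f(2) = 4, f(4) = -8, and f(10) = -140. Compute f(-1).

-8

Using the Lagrange interpolation formula with nodes 2, 4, 10:
  L_0(t) = (t - 4)(t - 10) / 16
  L_1(t) = (t - 2)(t - 10) / -12
  L_2(t) = (t - 2)(t - 4) / 48
Then f(t) = 4·L_0(t) - 8·L_1(t) - 140·L_2(t).
Expanding and collecting terms gives f(t) = -2t² + 6t.
Evaluating at t = -1: f(-1) = -8.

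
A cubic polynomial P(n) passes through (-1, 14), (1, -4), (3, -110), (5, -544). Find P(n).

P(n) = -5n^3 + 4n^2 - 4n + 1

Using the Lagrange interpolation formula with nodes -1, 1, 3, 5:
  L_0(n) = (n - 1)(n - 3)(n - 5) / -48
  L_1(n) = (n + 1)(n - 3)(n - 5) / 16
  L_2(n) = (n + 1)(n - 1)(n - 5) / -16
  L_3(n) = (n + 1)(n - 1)(n - 3) / 48
Then P(n) = 14·L_0(n) - 4·L_1(n) - 110·L_2(n) - 544·L_3(n).
Expanding and collecting terms gives P(n) = -5n^3 + 4n^2 - 4n + 1.
Check: P(3) = -110. ✓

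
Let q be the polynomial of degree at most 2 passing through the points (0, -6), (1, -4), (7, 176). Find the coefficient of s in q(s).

-2

Write q(s) = as^2 + bs + c. Substituting each data point gives a linear system:
  c = -6
  a + b + c = -4
  49a + 7b + c = 176
Solving the system yields a = 4, b = -2, c = -6.
So q(s) = 4s^2 - 2s - 6.
The coefficient of s is -2.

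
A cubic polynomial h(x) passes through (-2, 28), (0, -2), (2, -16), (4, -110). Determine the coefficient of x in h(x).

Write h(x) = ax^3 + bx^2 + cx + d. Substituting each data point gives a linear system:
  -8a + 4b - 2c + d = 28
  d = -2
  8a + 4b + 2c + d = -16
  64a + 16b + 4c + d = -110
Solving the system yields a = -2, b = 2, c = -3, d = -2.
So h(x) = -2x^3 + 2x^2 - 3x - 2.
The coefficient of x is -3.

-3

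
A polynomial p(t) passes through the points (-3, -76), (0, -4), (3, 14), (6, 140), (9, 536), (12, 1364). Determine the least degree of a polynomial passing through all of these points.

3

Forward differences of the values at t = -3, 0, 3, 6, 9, 12:
  p  : -76  -4  14  140  536  1364
  Δ  : 72  18  126  396  828
  Δ^2: -54  108  270  432
  Δ^3: 162  162  162
  Δ^4: 0  0
  Δ^5: 0
The third differences are constant (162) and nonzero, while all higher differences vanish, so the minimal degree is 3.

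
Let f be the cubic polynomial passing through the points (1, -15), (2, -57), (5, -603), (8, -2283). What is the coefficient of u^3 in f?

Write f(u) = au^3 + bu^2 + cu + d. Substituting each data point gives a linear system:
  a + b + c + d = -15
  8a + 4b + 2c + d = -57
  125a + 25b + 5c + d = -603
  512a + 64b + 8c + d = -2283
Solving the system yields a = -4, b = -3, c = -5, d = -3.
So f(u) = -4u^3 - 3u^2 - 5u - 3.
The leading coefficient is -4.

-4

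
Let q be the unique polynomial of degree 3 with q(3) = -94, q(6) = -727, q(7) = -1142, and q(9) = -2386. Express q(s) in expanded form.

Write q(s) = as^3 + bs^2 + cs + d. Substituting each data point gives a linear system:
  27a + 9b + 3c + d = -94
  216a + 36b + 6c + d = -727
  343a + 49b + 7c + d = -1142
  729a + 81b + 9c + d = -2386
Solving the system yields a = -3, b = -3, c = 5, d = -1.
So q(s) = -3s^3 - 3s^2 + 5s - 1.
Check: q(9) = -2386. ✓

q(s) = -3s^3 - 3s^2 + 5s - 1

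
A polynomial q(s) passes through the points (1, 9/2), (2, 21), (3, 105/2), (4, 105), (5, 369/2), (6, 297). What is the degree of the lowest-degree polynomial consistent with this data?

Forward differences of the values at s = 1, 2, 3, 4, 5, 6:
  q  : 9/2  21  105/2  105  369/2  297
  Δ  : 33/2  63/2  105/2  159/2  225/2
  Δ^2: 15  21  27  33
  Δ^3: 6  6  6
  Δ^4: 0  0
  Δ^5: 0
The third differences are constant (6) and nonzero, while all higher differences vanish, so the minimal degree is 3.

3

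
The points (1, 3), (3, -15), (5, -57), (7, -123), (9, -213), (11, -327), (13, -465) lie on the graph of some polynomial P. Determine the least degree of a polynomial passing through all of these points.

Forward differences of the values at t = 1, 3, 5, 7, 9, 11, 13:
  P  : 3  -15  -57  -123  -213  -327  -465
  Δ  : -18  -42  -66  -90  -114  -138
  Δ^2: -24  -24  -24  -24  -24
  Δ^3: 0  0  0  0
  Δ^4: 0  0  0
  Δ^5: 0  0
  Δ^6: 0
The second differences are constant (-24) and nonzero, while all higher differences vanish, so the minimal degree is 2.

2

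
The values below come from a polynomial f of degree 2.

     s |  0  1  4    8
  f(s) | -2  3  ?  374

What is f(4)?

The 3 known points determine the degree-2 polynomial uniquely.
Write f(s) = as^2 + bs + c. Substituting each data point gives a linear system:
  c = -2
  a + b + c = 3
  64a + 8b + c = 374
Solving the system yields a = 6, b = -1, c = -2.
So f(s) = 6s² - s - 2.
Then f(4) = 90.

90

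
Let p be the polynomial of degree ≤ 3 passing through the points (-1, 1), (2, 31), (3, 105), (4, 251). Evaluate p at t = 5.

493

Using the Lagrange interpolation formula with nodes -1, 2, 3, 4:
  L_0(t) = (t - 2)(t - 3)(t - 4) / -60
  L_1(t) = (t + 1)(t - 3)(t - 4) / 6
  L_2(t) = (t + 1)(t - 2)(t - 4) / -4
  L_3(t) = (t + 1)(t - 2)(t - 3) / 10
Then p(t) = 1·L_0(t) + 31·L_1(t) + 105·L_2(t) + 251·L_3(t).
Expanding and collecting terms gives p(t) = 4t^3 - 2t + 3.
Evaluating at t = 5: p(5) = 493.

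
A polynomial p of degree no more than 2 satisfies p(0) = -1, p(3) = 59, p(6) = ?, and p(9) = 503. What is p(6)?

The 3 known points determine the degree-2 polynomial uniquely.
Write p(t) = at^2 + bt + c. Substituting each data point gives a linear system:
  c = -1
  9a + 3b + c = 59
  81a + 9b + c = 503
Solving the system yields a = 6, b = 2, c = -1.
So p(t) = 6t² + 2t - 1.
Then p(6) = 227.

227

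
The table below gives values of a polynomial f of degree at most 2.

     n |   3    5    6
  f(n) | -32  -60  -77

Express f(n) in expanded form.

f(n) = -n^2 - 6n - 5

Using the Lagrange interpolation formula with nodes 3, 5, 6:
  L_0(n) = (n - 5)(n - 6) / 6
  L_1(n) = (n - 3)(n - 6) / -2
  L_2(n) = (n - 3)(n - 5) / 3
Then f(n) = -32·L_0(n) - 60·L_1(n) - 77·L_2(n).
Expanding and collecting terms gives f(n) = -n^2 - 6n - 5.
Check: f(3) = -32. ✓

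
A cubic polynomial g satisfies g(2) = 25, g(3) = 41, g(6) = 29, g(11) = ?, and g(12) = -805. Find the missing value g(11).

The 4 known points determine the degree-3 polynomial uniquely.
Write g(s) = as^3 + bs^2 + cs + d. Substituting each data point gives a linear system:
  8a + 4b + 2c + d = 25
  27a + 9b + 3c + d = 41
  216a + 36b + 6c + d = 29
  1728a + 144b + 12c + d = -805
Solving the system yields a = -1, b = 6, c = 5, d = -1.
So g(s) = -s^3 + 6s^2 + 5s - 1.
Then g(11) = -551.

-551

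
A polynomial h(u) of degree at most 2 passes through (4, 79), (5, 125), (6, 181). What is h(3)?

43

Using the Lagrange interpolation formula with nodes 4, 5, 6:
  L_0(u) = (u - 5)(u - 6) / 2
  L_1(u) = (u - 4)(u - 6) / -1
  L_2(u) = (u - 4)(u - 5) / 2
Then h(u) = 79·L_0(u) + 125·L_1(u) + 181·L_2(u).
Expanding and collecting terms gives h(u) = 5u^2 + u - 5.
Evaluating at u = 3: h(3) = 43.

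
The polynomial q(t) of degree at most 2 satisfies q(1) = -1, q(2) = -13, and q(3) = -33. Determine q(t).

q(t) = -4t^2 + 3

Using the Lagrange interpolation formula with nodes 1, 2, 3:
  L_0(t) = (t - 2)(t - 3) / 2
  L_1(t) = (t - 1)(t - 3) / -1
  L_2(t) = (t - 1)(t - 2) / 2
Then q(t) = -1·L_0(t) - 13·L_1(t) - 33·L_2(t).
Expanding and collecting terms gives q(t) = -4t² + 3.
Check: q(1) = -1. ✓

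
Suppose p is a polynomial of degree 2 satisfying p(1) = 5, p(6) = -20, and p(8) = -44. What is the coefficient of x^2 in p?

Write p(x) = ax^2 + bx + c. Substituting each data point gives a linear system:
  a + b + c = 5
  36a + 6b + c = -20
  64a + 8b + c = -44
Solving the system yields a = -1, b = 2, c = 4.
So p(x) = -x^2 + 2x + 4.
The leading coefficient is -1.

-1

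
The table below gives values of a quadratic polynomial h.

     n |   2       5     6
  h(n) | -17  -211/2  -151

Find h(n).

h(n) = -4n^2 - (3/2)n + 2

Write h(n) = an^2 + bn + c. Substituting each data point gives a linear system:
  4a + 2b + c = -17
  25a + 5b + c = -211/2
  36a + 6b + c = -151
Solving the system yields a = -4, b = -3/2, c = 2.
So h(n) = -4n^2 - (3/2)n + 2.
Check: h(6) = -151. ✓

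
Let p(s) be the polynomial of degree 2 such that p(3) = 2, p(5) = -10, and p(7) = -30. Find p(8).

-43

Forward differences of the values at s = 3, 5, 7:
  p  : 2  -10  -30
  Δ  : -12  -20
  Δ^2: -8
The second differences are constant, confirming degree 2.
Interpolating (Newton forward form) and evaluating at s = 8 gives p(8) = -43.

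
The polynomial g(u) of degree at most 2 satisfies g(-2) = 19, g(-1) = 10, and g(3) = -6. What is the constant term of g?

3

Write g(u) = au^2 + bu + c. Substituting each data point gives a linear system:
  4a - 2b + c = 19
  a - b + c = 10
  9a + 3b + c = -6
Solving the system yields a = 1, b = -6, c = 3.
So g(u) = u^2 - 6u + 3.
The constant term is 3.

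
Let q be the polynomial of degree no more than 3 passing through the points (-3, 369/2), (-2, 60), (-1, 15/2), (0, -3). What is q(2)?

-18

Using the Lagrange interpolation formula with nodes -3, -2, -1, 0:
  L_0(n) = (n + 2)(n + 1)n / -6
  L_1(n) = (n + 3)(n + 1)n / 2
  L_2(n) = (n + 3)(n + 2)n / -2
  L_3(n) = (n + 3)(n + 2)(n + 1) / 6
Then q(n) = 369/2·L_0(n) + 60·L_1(n) + 15/2·L_2(n) - 3·L_3(n).
Expanding and collecting terms gives q(n) = -5n^3 + 6n^2 + (1/2)n - 3.
Evaluating at n = 2: q(2) = -18.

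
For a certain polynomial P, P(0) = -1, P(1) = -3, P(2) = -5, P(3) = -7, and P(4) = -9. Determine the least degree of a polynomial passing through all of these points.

Forward differences of the values at x = 0, 1, 2, 3, 4:
  P  : -1  -3  -5  -7  -9
  Δ  : -2  -2  -2  -2
  Δ^2: 0  0  0
  Δ^3: 0  0
  Δ^4: 0
The first differences are constant (-2) and nonzero, while all higher differences vanish, so the minimal degree is 1.

1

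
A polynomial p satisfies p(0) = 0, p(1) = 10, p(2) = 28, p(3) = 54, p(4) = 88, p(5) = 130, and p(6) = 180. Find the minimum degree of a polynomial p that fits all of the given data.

2

Forward differences of the values at u = 0, 1, 2, 3, 4, 5, 6:
  p  : 0  10  28  54  88  130  180
  Δ  : 10  18  26  34  42  50
  Δ^2: 8  8  8  8  8
  Δ^3: 0  0  0  0
  Δ^4: 0  0  0
  Δ^5: 0  0
  Δ^6: 0
The second differences are constant (8) and nonzero, while all higher differences vanish, so the minimal degree is 2.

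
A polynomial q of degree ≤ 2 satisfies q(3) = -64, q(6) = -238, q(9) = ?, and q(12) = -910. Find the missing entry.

The 3 known points determine the degree-2 polynomial uniquely.
Write q(s) = as^2 + bs + c. Substituting each data point gives a linear system:
  9a + 3b + c = -64
  36a + 6b + c = -238
  144a + 12b + c = -910
Solving the system yields a = -6, b = -4, c = 2.
So q(s) = -6s² - 4s + 2.
Then q(9) = -520.

-520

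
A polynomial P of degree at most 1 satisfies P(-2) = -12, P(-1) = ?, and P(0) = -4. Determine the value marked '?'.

-8

On equispaced nodes a degree-1 polynomial has vanishing second forward difference, so
  P(-2) - 2·P(-1) + P(0) = 0.
Substituting the known values and solving for P(-1):
  -2·P(-1) = 16
  P(-1) = -8.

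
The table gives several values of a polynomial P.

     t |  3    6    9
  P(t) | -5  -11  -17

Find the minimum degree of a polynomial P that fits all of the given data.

1

Forward differences of the values at t = 3, 6, 9:
  P  : -5  -11  -17
  Δ  : -6  -6
  Δ^2: 0
The first differences are constant (-6) and nonzero, while all higher differences vanish, so the minimal degree is 1.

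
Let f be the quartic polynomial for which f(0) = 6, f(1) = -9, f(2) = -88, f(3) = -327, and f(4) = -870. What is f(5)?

Write f(x) = ax^4 + bx^3 + cx^2 + dx + e. Substituting each data point gives a linear system:
  e = 6
  a + b + c + d + e = -9
  16a + 8b + 4c + 2d + e = -88
  81a + 27b + 9c + 3d + e = -327
  256a + 64b + 16c + 4d + e = -870
Solving the system yields a = -2, b = -4, c = -6, d = -3, e = 6.
So f(x) = -2x^4 - 4x^3 - 6x^2 - 3x + 6.
Then f(5) = -1909.

-1909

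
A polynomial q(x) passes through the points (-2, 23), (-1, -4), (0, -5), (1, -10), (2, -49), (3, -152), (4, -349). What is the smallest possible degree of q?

Forward differences of the values at x = -2, -1, 0, 1, 2, 3, 4:
  q  : 23  -4  -5  -10  -49  -152  -349
  Δ  : -27  -1  -5  -39  -103  -197
  Δ^2: 26  -4  -34  -64  -94
  Δ^3: -30  -30  -30  -30
  Δ^4: 0  0  0
  Δ^5: 0  0
  Δ^6: 0
The third differences are constant (-30) and nonzero, while all higher differences vanish, so the minimal degree is 3.

3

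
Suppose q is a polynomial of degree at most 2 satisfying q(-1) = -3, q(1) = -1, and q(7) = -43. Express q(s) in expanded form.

q(s) = -s^2 + s - 1

Write q(s) = as^2 + bs + c. Substituting each data point gives a linear system:
  a - b + c = -3
  a + b + c = -1
  49a + 7b + c = -43
Solving the system yields a = -1, b = 1, c = -1.
So q(s) = -s² + s - 1.
Check: q(1) = -1. ✓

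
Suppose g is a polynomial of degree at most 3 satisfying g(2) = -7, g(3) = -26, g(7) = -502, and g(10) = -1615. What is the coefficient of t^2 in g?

Write g(t) = at^3 + bt^2 + ct + d. Substituting each data point gives a linear system:
  8a + 4b + 2c + d = -7
  27a + 9b + 3c + d = -26
  343a + 49b + 7c + d = -502
  1000a + 100b + 10c + d = -1615
Solving the system yields a = -2, b = 4, c = -1, d = -5.
So g(t) = -2t^3 + 4t^2 - t - 5.
The coefficient of t^2 is 4.

4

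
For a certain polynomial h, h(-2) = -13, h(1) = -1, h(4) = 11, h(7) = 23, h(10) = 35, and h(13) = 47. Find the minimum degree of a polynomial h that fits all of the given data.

1

Forward differences of the values at s = -2, 1, 4, 7, 10, 13:
  h  : -13  -1  11  23  35  47
  Δ  : 12  12  12  12  12
  Δ^2: 0  0  0  0
  Δ^3: 0  0  0
  Δ^4: 0  0
  Δ^5: 0
The first differences are constant (12) and nonzero, while all higher differences vanish, so the minimal degree is 1.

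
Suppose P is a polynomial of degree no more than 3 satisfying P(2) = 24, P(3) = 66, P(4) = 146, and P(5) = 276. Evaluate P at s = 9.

Using the Lagrange interpolation formula with nodes 2, 3, 4, 5:
  L_0(s) = (s - 3)(s - 4)(s - 5) / -6
  L_1(s) = (s - 2)(s - 4)(s - 5) / 2
  L_2(s) = (s - 2)(s - 3)(s - 5) / -2
  L_3(s) = (s - 2)(s - 3)(s - 4) / 6
Then P(s) = 24·L_0(s) + 66·L_1(s) + 146·L_2(s) + 276·L_3(s).
Expanding and collecting terms gives P(s) = 2s³ + s² - s + 6.
Evaluating at s = 9: P(9) = 1536.

1536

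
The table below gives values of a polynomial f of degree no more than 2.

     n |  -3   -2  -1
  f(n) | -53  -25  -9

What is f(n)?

f(n) = -6n^2 - 2n - 5

Using the Lagrange interpolation formula with nodes -3, -2, -1:
  L_0(n) = (n + 2)(n + 1) / 2
  L_1(n) = (n + 3)(n + 1) / -1
  L_2(n) = (n + 3)(n + 2) / 2
Then f(n) = -53·L_0(n) - 25·L_1(n) - 9·L_2(n).
Expanding and collecting terms gives f(n) = -6n^2 - 2n - 5.
Check: f(-1) = -9. ✓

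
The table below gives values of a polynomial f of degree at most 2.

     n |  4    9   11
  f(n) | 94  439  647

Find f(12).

Write f(n) = an^2 + bn + c. Substituting each data point gives a linear system:
  16a + 4b + c = 94
  81a + 9b + c = 439
  121a + 11b + c = 647
Solving the system yields a = 5, b = 4, c = -2.
So f(n) = 5n² + 4n - 2.
Then f(12) = 766.

766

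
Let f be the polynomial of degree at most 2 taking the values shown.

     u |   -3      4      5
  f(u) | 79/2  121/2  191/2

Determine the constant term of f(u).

Write f(u) = au^2 + bu + c. Substituting each data point gives a linear system:
  9a - 3b + c = 79/2
  16a + 4b + c = 121/2
  25a + 5b + c = 191/2
Solving the system yields a = 4, b = -1, c = 1/2.
So f(u) = 4u^2 - u + 1/2.
The constant term is 1/2.

1/2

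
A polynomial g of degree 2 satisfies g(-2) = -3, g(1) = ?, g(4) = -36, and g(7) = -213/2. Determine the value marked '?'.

The 3 known points determine the degree-2 polynomial uniquely.
Write g(x) = ax^2 + bx + c. Substituting each data point gives a linear system:
  4a - 2b + c = -3
  16a + 4b + c = -36
  49a + 7b + c = -213/2
Solving the system yields a = -2, b = -3/2, c = 2.
So g(x) = -2x^2 - (3/2)x + 2.
Then g(1) = -3/2.

-3/2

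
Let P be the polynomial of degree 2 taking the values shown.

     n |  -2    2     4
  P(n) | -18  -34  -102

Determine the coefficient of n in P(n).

-4

Write P(n) = an^2 + bn + c. Substituting each data point gives a linear system:
  4a - 2b + c = -18
  4a + 2b + c = -34
  16a + 4b + c = -102
Solving the system yields a = -5, b = -4, c = -6.
So P(n) = -5n^2 - 4n - 6.
The coefficient of n is -4.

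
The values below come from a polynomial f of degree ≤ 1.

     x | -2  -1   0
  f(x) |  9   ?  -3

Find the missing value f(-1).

3

The 2 known points determine the degree-1 polynomial uniquely.
Write f(x) = ax + b. Substituting each data point gives a linear system:
  -2a + b = 9
  b = -3
Solving the system yields a = -6, b = -3.
So f(x) = -6x - 3.
Then f(-1) = 3.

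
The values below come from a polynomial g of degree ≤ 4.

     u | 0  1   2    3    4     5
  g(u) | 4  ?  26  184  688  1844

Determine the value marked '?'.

The 5 known points determine the degree-4 polynomial uniquely.
Write g(u) = au^4 + bu^3 + cu^2 + du + e. Substituting each data point gives a linear system:
  e = 4
  16a + 8b + 4c + 2d + e = 26
  81a + 27b + 9c + 3d + e = 184
  256a + 64b + 16c + 4d + e = 688
  625a + 125b + 25c + 5d + e = 1844
Solving the system yields a = 4, b = -5, c = -2, d = 3, e = 4.
So g(u) = 4u⁴ - 5u³ - 2u² + 3u + 4.
Then g(1) = 4.

4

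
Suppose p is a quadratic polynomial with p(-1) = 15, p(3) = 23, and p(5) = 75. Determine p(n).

p(n) = 4n^2 - 6n + 5

Write p(n) = an^2 + bn + c. Substituting each data point gives a linear system:
  a - b + c = 15
  9a + 3b + c = 23
  25a + 5b + c = 75
Solving the system yields a = 4, b = -6, c = 5.
So p(n) = 4n² - 6n + 5.
Check: p(-1) = 15. ✓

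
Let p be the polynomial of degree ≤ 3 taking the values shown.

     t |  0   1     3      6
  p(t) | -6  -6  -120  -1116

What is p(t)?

p(t) = -6t^3 + 5t^2 + t - 6

Write p(t) = at^3 + bt^2 + ct + d. Substituting each data point gives a linear system:
  d = -6
  a + b + c + d = -6
  27a + 9b + 3c + d = -120
  216a + 36b + 6c + d = -1116
Solving the system yields a = -6, b = 5, c = 1, d = -6.
So p(t) = -6t^3 + 5t^2 + t - 6.
Check: p(3) = -120. ✓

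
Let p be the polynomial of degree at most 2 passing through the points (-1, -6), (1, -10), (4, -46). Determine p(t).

Write p(t) = at^2 + bt + c. Substituting each data point gives a linear system:
  a - b + c = -6
  a + b + c = -10
  16a + 4b + c = -46
Solving the system yields a = -2, b = -2, c = -6.
So p(t) = -2t^2 - 2t - 6.
Check: p(-1) = -6. ✓

p(t) = -2t^2 - 2t - 6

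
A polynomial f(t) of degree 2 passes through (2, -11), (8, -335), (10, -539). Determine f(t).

Using the Lagrange interpolation formula with nodes 2, 8, 10:
  L_0(t) = (t - 8)(t - 10) / 48
  L_1(t) = (t - 2)(t - 10) / -12
  L_2(t) = (t - 2)(t - 8) / 16
Then f(t) = -11·L_0(t) - 335·L_1(t) - 539·L_2(t).
Expanding and collecting terms gives f(t) = -6t^2 + 6t + 1.
Check: f(10) = -539. ✓

f(t) = -6t^2 + 6t + 1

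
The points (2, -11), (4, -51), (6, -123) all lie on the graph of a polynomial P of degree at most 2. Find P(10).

-363

Forward differences of the values at t = 2, 4, 6:
  P  : -11  -51  -123
  Δ  : -40  -72
  Δ^2: -32
The second differences are constant, confirming degree 2.
Interpolating (Newton forward form) and evaluating at t = 10 gives P(10) = -363.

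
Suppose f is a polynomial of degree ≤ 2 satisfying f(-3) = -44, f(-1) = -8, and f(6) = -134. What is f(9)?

-308

Using the Lagrange interpolation formula with nodes -3, -1, 6:
  L_0(n) = (n + 1)(n - 6) / 18
  L_1(n) = (n + 3)(n - 6) / -14
  L_2(n) = (n + 3)(n + 1) / 63
Then f(n) = -44·L_0(n) - 8·L_1(n) - 134·L_2(n).
Expanding and collecting terms gives f(n) = -4n^2 + 2n - 2.
Evaluating at n = 9: f(9) = -308.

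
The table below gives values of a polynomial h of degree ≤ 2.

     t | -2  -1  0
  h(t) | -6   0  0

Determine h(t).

Write h(t) = at^2 + bt + c. Substituting each data point gives a linear system:
  4a - 2b + c = -6
  a - b + c = 0
  c = 0
Solving the system yields a = -3, b = -3, c = 0.
So h(t) = -3t² - 3t.
Check: h(-1) = 0. ✓

h(t) = -3t^2 - 3t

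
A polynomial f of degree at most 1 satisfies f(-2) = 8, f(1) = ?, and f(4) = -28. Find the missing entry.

-10

The 2 known points determine the degree-1 polynomial uniquely.
Write f(s) = as + b. Substituting each data point gives a linear system:
  -2a + b = 8
  4a + b = -28
Solving the system yields a = -6, b = -4.
So f(s) = -6s - 4.
Then f(1) = -10.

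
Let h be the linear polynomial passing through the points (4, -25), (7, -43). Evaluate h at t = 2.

-13

Using the Lagrange interpolation formula with nodes 4, 7:
  L_0(t) = (t - 7) / -3
  L_1(t) = (t - 4) / 3
Then h(t) = -25·L_0(t) - 43·L_1(t).
Expanding and collecting terms gives h(t) = -6t - 1.
Evaluating at t = 2: h(2) = -13.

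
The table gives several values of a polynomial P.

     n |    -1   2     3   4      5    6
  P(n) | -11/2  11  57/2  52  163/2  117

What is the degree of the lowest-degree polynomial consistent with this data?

Divided differences on the nodes -1, 2, 3, 4, 5, 6:
  order 0: -11/2  11  57/2  52  163/2  117
  order 1: 11/2  35/2  47/2  59/2  71/2
  order 2: 3  3  3  3
  order 3: 0  0  0
  order 4: 0  0
  order 5: 0
The order-2 divided differences are all 3 (nonzero) and every higher order vanishes, so the data lies on a polynomial of degree exactly 2.

2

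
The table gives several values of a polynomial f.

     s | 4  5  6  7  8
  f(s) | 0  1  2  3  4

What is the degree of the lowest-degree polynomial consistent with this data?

1

Forward differences of the values at s = 4, 5, 6, 7, 8:
  f  : 0  1  2  3  4
  Δ  : 1  1  1  1
  Δ^2: 0  0  0
  Δ^3: 0  0
  Δ^4: 0
The first differences are constant (1) and nonzero, while all higher differences vanish, so the minimal degree is 1.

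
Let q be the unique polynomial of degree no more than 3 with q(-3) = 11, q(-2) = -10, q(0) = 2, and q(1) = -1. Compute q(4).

-262

Using the Lagrange interpolation formula with nodes -3, -2, 0, 1:
  L_0(x) = (x + 2)x(x - 1) / -12
  L_1(x) = (x + 3)x(x - 1) / 6
  L_2(x) = (x + 3)(x + 2)(x - 1) / -6
  L_3(x) = (x + 3)(x + 2)x / 12
Then q(x) = 11·L_0(x) - 10·L_1(x) + 2·L_2(x) - 1·L_3(x).
Expanding and collecting terms gives q(x) = -3x^3 - 6x^2 + 6x + 2.
Evaluating at x = 4: q(4) = -262.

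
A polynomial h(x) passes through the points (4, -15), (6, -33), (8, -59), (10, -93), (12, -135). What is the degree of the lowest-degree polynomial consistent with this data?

Forward differences of the values at x = 4, 6, 8, 10, 12:
  h  : -15  -33  -59  -93  -135
  Δ  : -18  -26  -34  -42
  Δ^2: -8  -8  -8
  Δ^3: 0  0
  Δ^4: 0
The second differences are constant (-8) and nonzero, while all higher differences vanish, so the minimal degree is 2.

2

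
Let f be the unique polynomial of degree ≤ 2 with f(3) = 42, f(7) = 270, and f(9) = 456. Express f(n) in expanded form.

f(n) = 6n^2 - 3n - 3

Using the Lagrange interpolation formula with nodes 3, 7, 9:
  L_0(n) = (n - 7)(n - 9) / 24
  L_1(n) = (n - 3)(n - 9) / -8
  L_2(n) = (n - 3)(n - 7) / 12
Then f(n) = 42·L_0(n) + 270·L_1(n) + 456·L_2(n).
Expanding and collecting terms gives f(n) = 6n^2 - 3n - 3.
Check: f(9) = 456. ✓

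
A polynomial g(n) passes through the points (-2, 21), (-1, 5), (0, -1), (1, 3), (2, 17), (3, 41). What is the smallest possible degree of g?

Forward differences of the values at n = -2, -1, 0, 1, 2, 3:
  g  : 21  5  -1  3  17  41
  Δ  : -16  -6  4  14  24
  Δ^2: 10  10  10  10
  Δ^3: 0  0  0
  Δ^4: 0  0
  Δ^5: 0
The second differences are constant (10) and nonzero, while all higher differences vanish, so the minimal degree is 2.

2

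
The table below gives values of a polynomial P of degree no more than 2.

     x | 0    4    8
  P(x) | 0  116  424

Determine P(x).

P(x) = 6x^2 + 5x

Write P(x) = ax^2 + bx + c. Substituting each data point gives a linear system:
  c = 0
  16a + 4b + c = 116
  64a + 8b + c = 424
Solving the system yields a = 6, b = 5, c = 0.
So P(x) = 6x^2 + 5x.
Check: P(0) = 0. ✓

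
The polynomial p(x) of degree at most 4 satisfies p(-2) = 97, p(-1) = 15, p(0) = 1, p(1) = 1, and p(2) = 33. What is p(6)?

Using the Lagrange interpolation formula with nodes -2, -1, 0, 1, 2:
  L_0(x) = (x + 1)x(x - 1)(x - 2) / 24
  L_1(x) = (x + 2)x(x - 1)(x - 2) / -6
  L_2(x) = (x + 2)(x + 1)(x - 1)(x - 2) / 4
  L_3(x) = (x + 2)(x + 1)x(x - 2) / -6
  L_4(x) = (x + 2)(x + 1)x(x - 1) / 24
Then p(x) = 97·L_0(x) + 15·L_1(x) + 1·L_2(x) + 1·L_3(x) + 33·L_4(x).
Expanding and collecting terms gives p(x) = 3x^4 - 3x^3 + 4x^2 - 4x + 1.
Evaluating at x = 6: p(6) = 3361.

3361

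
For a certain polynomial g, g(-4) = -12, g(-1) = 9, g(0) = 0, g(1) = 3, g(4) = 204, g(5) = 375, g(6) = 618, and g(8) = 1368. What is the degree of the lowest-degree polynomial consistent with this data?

Divided differences on the nodes -4, -1, 0, 1, 4, 5, 6, 8:
  order 0: -12  9  0  3  204  375  618  1368
  order 1: 7  -9  3  67  171  243  375
  order 2: -4  6  16  26  36  44
  order 3: 2  2  2  2  2
  order 4: 0  0  0  0
  order 5: 0  0  0
  order 6: 0  0
  order 7: 0
The order-3 divided differences are all 2 (nonzero) and every higher order vanishes, so the data lies on a polynomial of degree exactly 3.

3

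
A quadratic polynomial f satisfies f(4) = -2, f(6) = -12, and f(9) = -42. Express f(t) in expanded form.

Using the Lagrange interpolation formula with nodes 4, 6, 9:
  L_0(t) = (t - 6)(t - 9) / 10
  L_1(t) = (t - 4)(t - 9) / -6
  L_2(t) = (t - 4)(t - 6) / 15
Then f(t) = -2·L_0(t) - 12·L_1(t) - 42·L_2(t).
Expanding and collecting terms gives f(t) = -t^2 + 5t - 6.
Check: f(9) = -42. ✓

f(t) = -t^2 + 5t - 6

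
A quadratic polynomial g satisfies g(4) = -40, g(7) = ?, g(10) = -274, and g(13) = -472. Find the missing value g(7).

-130

The 3 known points determine the degree-2 polynomial uniquely.
Write g(x) = ax^2 + bx + c. Substituting each data point gives a linear system:
  16a + 4b + c = -40
  100a + 10b + c = -274
  169a + 13b + c = -472
Solving the system yields a = -3, b = 3, c = -4.
So g(x) = -3x² + 3x - 4.
Then g(7) = -130.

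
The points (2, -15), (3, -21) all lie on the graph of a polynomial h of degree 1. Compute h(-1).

Write h(s) = as + b. Substituting each data point gives a linear system:
  2a + b = -15
  3a + b = -21
Solving the system yields a = -6, b = -3.
So h(s) = -6s - 3.
Then h(-1) = 3.

3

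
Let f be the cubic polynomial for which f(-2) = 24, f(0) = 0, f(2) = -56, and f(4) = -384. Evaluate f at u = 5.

-725

Using the Lagrange interpolation formula with nodes -2, 0, 2, 4:
  L_0(u) = u(u - 2)(u - 4) / -48
  L_1(u) = (u + 2)(u - 2)(u - 4) / 16
  L_2(u) = (u + 2)u(u - 4) / -16
  L_3(u) = (u + 2)u(u - 2) / 48
Then f(u) = 24·L_0(u) + 0·L_1(u) - 56·L_2(u) - 384·L_3(u).
Expanding and collecting terms gives f(u) = -5u³ - 4u².
Evaluating at u = 5: f(5) = -725.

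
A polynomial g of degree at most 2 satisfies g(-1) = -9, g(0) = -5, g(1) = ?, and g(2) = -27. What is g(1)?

-11

On equispaced nodes a degree-2 polynomial has vanishing third forward difference, so
  - g(-1) + 3·g(0) - 3·g(1) + g(2) = 0.
Substituting the known values and solving for g(1):
  -3·g(1) = 33
  g(1) = -11.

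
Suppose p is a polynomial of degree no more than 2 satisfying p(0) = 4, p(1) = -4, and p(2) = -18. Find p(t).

Write p(t) = at^2 + bt + c. Substituting each data point gives a linear system:
  c = 4
  a + b + c = -4
  4a + 2b + c = -18
Solving the system yields a = -3, b = -5, c = 4.
So p(t) = -3t² - 5t + 4.
Check: p(0) = 4. ✓

p(t) = -3t^2 - 5t + 4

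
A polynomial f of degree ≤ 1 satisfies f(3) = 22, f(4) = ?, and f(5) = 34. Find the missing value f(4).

28

The 2 known points determine the degree-1 polynomial uniquely.
Write f(n) = an + b. Substituting each data point gives a linear system:
  3a + b = 22
  5a + b = 34
Solving the system yields a = 6, b = 4.
So f(n) = 6n + 4.
Then f(4) = 28.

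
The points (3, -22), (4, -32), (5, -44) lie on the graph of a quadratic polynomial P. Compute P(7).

Using the Lagrange interpolation formula with nodes 3, 4, 5:
  L_0(x) = (x - 4)(x - 5) / 2
  L_1(x) = (x - 3)(x - 5) / -1
  L_2(x) = (x - 3)(x - 4) / 2
Then P(x) = -22·L_0(x) - 32·L_1(x) - 44·L_2(x).
Expanding and collecting terms gives P(x) = -x^2 - 3x - 4.
Evaluating at x = 7: P(7) = -74.

-74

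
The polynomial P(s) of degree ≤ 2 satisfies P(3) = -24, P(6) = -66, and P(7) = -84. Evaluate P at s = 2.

-14

Write P(s) = as^2 + bs + c. Substituting each data point gives a linear system:
  9a + 3b + c = -24
  36a + 6b + c = -66
  49a + 7b + c = -84
Solving the system yields a = -1, b = -5, c = 0.
So P(s) = -s² - 5s.
Then P(2) = -14.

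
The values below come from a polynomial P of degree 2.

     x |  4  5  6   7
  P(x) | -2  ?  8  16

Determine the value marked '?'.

2

On equispaced nodes a degree-2 polynomial has vanishing third forward difference, so
  - P(4) + 3·P(5) - 3·P(6) + P(7) = 0.
Substituting the known values and solving for P(5):
  3·P(5) = 6
  P(5) = 2.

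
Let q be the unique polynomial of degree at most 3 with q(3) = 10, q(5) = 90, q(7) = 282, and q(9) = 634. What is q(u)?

Write q(u) = au^3 + bu^2 + cu + d. Substituting each data point gives a linear system:
  27a + 9b + 3c + d = 10
  125a + 25b + 5c + d = 90
  343a + 49b + 7c + d = 282
  729a + 81b + 9c + d = 634
Solving the system yields a = 1, b = -1, c = -1, d = -5.
So q(u) = u³ - u² - u - 5.
Check: q(9) = 634. ✓

q(u) = u^3 - u^2 - u - 5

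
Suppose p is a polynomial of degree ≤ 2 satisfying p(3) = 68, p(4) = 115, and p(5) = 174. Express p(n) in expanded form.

p(n) = 6n^2 + 5n - 1

Write p(n) = an^2 + bn + c. Substituting each data point gives a linear system:
  9a + 3b + c = 68
  16a + 4b + c = 115
  25a + 5b + c = 174
Solving the system yields a = 6, b = 5, c = -1.
So p(n) = 6n² + 5n - 1.
Check: p(3) = 68. ✓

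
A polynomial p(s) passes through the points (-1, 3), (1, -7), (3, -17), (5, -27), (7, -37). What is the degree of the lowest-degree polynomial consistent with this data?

1

Forward differences of the values at s = -1, 1, 3, 5, 7:
  p  : 3  -7  -17  -27  -37
  Δ  : -10  -10  -10  -10
  Δ^2: 0  0  0
  Δ^3: 0  0
  Δ^4: 0
The first differences are constant (-10) and nonzero, while all higher differences vanish, so the minimal degree is 1.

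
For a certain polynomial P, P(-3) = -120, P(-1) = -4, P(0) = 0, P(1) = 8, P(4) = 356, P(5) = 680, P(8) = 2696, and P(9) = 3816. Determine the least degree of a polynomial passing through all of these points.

3

Divided differences on the nodes -3, -1, 0, 1, 4, 5, 8, 9:
  order 0: -120  -4  0  8  356  680  2696  3816
  order 1: 58  4  8  116  324  672  1120
  order 2: -18  2  27  52  87  112
  order 3: 5  5  5  5  5
  order 4: 0  0  0  0
  order 5: 0  0  0
  order 6: 0  0
  order 7: 0
The order-3 divided differences are all 5 (nonzero) and every higher order vanishes, so the data lies on a polynomial of degree exactly 3.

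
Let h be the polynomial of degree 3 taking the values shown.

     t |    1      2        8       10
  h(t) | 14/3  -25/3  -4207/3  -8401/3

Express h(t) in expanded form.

Using the Lagrange interpolation formula with nodes 1, 2, 8, 10:
  L_0(t) = (t - 2)(t - 8)(t - 10) / -63
  L_1(t) = (t - 1)(t - 8)(t - 10) / 48
  L_2(t) = (t - 1)(t - 2)(t - 10) / -84
  L_3(t) = (t - 1)(t - 2)(t - 8) / 144
Then h(t) = 14/3·L_0(t) - 25/3·L_1(t) - 4207/3·L_2(t) - 8401/3·L_3(t).
Expanding and collecting terms gives h(t) = -3t³ + (5/3)t² + 3t + 3.
Check: h(2) = -25/3. ✓

h(t) = -3t^3 + (5/3)t^2 + 3t + 3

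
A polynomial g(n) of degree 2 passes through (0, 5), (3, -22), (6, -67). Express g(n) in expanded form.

Write g(n) = an^2 + bn + c. Substituting each data point gives a linear system:
  c = 5
  9a + 3b + c = -22
  36a + 6b + c = -67
Solving the system yields a = -1, b = -6, c = 5.
So g(n) = -n^2 - 6n + 5.
Check: g(3) = -22. ✓

g(n) = -n^2 - 6n + 5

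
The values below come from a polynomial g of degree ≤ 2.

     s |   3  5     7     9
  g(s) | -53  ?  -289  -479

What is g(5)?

-147

On equispaced nodes a degree-2 polynomial has vanishing third forward difference, so
  - g(3) + 3·g(5) - 3·g(7) + g(9) = 0.
Substituting the known values and solving for g(5):
  3·g(5) = -441
  g(5) = -147.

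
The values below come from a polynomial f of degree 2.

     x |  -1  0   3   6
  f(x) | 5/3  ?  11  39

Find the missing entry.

The 3 known points determine the degree-2 polynomial uniquely.
Write f(x) = ax^2 + bx + c. Substituting each data point gives a linear system:
  a - b + c = 5/3
  9a + 3b + c = 11
  36a + 6b + c = 39
Solving the system yields a = 1, b = 1/3, c = 1.
So f(x) = x^2 + (1/3)x + 1.
Then f(0) = 1.

1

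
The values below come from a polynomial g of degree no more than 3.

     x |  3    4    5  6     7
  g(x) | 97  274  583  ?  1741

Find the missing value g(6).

The 4 known points determine the degree-3 polynomial uniquely.
Write g(x) = ax^3 + bx^2 + cx + d. Substituting each data point gives a linear system:
  27a + 9b + 3c + d = 97
  64a + 16b + 4c + d = 274
  125a + 25b + 5c + d = 583
  343a + 49b + 7c + d = 1741
Solving the system yields a = 6, b = -6, c = -3, d = -2.
So g(x) = 6x^3 - 6x^2 - 3x - 2.
Then g(6) = 1060.

1060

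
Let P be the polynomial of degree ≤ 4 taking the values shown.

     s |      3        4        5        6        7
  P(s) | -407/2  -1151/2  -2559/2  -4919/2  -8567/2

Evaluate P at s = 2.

Using the Lagrange interpolation formula with nodes 3, 4, 5, 6, 7:
  L_0(s) = (s - 4)(s - 5)(s - 6)(s - 7) / 24
  L_1(s) = (s - 3)(s - 5)(s - 6)(s - 7) / -6
  L_2(s) = (s - 3)(s - 4)(s - 6)(s - 7) / 4
  L_3(s) = (s - 3)(s - 4)(s - 5)(s - 7) / -6
  L_4(s) = (s - 3)(s - 4)(s - 5)(s - 6) / 24
Then P(s) = -407/2·L_0(s) - 1151/2·L_1(s) - 2559/2·L_2(s) - 4919/2·L_3(s) - 8567/2·L_4(s).
Expanding and collecting terms gives P(s) = -s⁴ - 6s³ + 3s² + 4s + 1/2.
Evaluating at s = 2: P(2) = -87/2.

-87/2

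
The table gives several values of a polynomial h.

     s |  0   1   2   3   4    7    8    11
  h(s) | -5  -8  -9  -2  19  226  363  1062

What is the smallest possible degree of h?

3

Divided differences on the nodes 0, 1, 2, 3, 4, 7, 8, 11:
  order 0: -5  -8  -9  -2  19  226  363  1062
  order 1: -3  -1  7  21  69  137  233
  order 2: 1  4  7  12  17  24
  order 3: 1  1  1  1  1
  order 4: 0  0  0  0
  order 5: 0  0  0
  order 6: 0  0
  order 7: 0
The order-3 divided differences are all 1 (nonzero) and every higher order vanishes, so the data lies on a polynomial of degree exactly 3.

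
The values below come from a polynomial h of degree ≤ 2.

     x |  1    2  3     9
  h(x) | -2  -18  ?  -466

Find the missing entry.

-46

The 3 known points determine the degree-2 polynomial uniquely.
Write h(x) = ax^2 + bx + c. Substituting each data point gives a linear system:
  a + b + c = -2
  4a + 2b + c = -18
  81a + 9b + c = -466
Solving the system yields a = -6, b = 2, c = 2.
So h(x) = -6x^2 + 2x + 2.
Then h(3) = -46.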